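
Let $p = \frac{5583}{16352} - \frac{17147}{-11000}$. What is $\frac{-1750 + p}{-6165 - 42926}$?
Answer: $\frac{39304274907}{1103762044000} \approx 0.035609$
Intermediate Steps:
$p = \frac{42725093}{22484000}$ ($p = 5583 \cdot \frac{1}{16352} - - \frac{17147}{11000} = \frac{5583}{16352} + \frac{17147}{11000} = \frac{42725093}{22484000} \approx 1.9002$)
$\frac{-1750 + p}{-6165 - 42926} = \frac{-1750 + \frac{42725093}{22484000}}{-6165 - 42926} = - \frac{39304274907}{22484000 \left(-49091\right)} = \left(- \frac{39304274907}{22484000}\right) \left(- \frac{1}{49091}\right) = \frac{39304274907}{1103762044000}$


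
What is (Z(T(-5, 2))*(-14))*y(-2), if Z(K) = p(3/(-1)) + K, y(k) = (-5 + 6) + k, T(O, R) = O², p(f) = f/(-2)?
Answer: 371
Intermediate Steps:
p(f) = -f/2 (p(f) = f*(-½) = -f/2)
y(k) = 1 + k
Z(K) = 3/2 + K (Z(K) = -3/(2*(-1)) + K = -3*(-1)/2 + K = -½*(-3) + K = 3/2 + K)
(Z(T(-5, 2))*(-14))*y(-2) = ((3/2 + (-5)²)*(-14))*(1 - 2) = ((3/2 + 25)*(-14))*(-1) = ((53/2)*(-14))*(-1) = -371*(-1) = 371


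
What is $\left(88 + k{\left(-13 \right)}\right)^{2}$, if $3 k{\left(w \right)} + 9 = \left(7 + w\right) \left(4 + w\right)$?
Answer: $10609$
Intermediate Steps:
$k{\left(w \right)} = -3 + \frac{\left(4 + w\right) \left(7 + w\right)}{3}$ ($k{\left(w \right)} = -3 + \frac{\left(7 + w\right) \left(4 + w\right)}{3} = -3 + \frac{\left(4 + w\right) \left(7 + w\right)}{3}$)
$\left(88 + k{\left(-13 \right)}\right)^{2} = \left(88 + \left(\frac{19}{3} + \frac{\left(-13\right)^{2}}{3} + \frac{11}{3} \left(-13\right)\right)\right)^{2} = \left(88 + \left(\frac{19}{3} + \frac{1}{3} \cdot 169 - \frac{143}{3}\right)\right)^{2} = \left(88 + \left(\frac{19}{3} + \frac{169}{3} - \frac{143}{3}\right)\right)^{2} = \left(88 + 15\right)^{2} = 103^{2} = 10609$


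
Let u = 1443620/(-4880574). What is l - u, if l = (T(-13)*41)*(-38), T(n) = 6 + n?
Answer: 26614491832/2440287 ≈ 10906.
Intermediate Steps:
u = -721810/2440287 (u = 1443620*(-1/4880574) = -721810/2440287 ≈ -0.29579)
l = 10906 (l = ((6 - 13)*41)*(-38) = -7*41*(-38) = -287*(-38) = 10906)
l - u = 10906 - 1*(-721810/2440287) = 10906 + 721810/2440287 = 26614491832/2440287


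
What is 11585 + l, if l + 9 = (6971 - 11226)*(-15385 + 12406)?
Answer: 12687221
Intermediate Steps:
l = 12675636 (l = -9 + (6971 - 11226)*(-15385 + 12406) = -9 - 4255*(-2979) = -9 + 12675645 = 12675636)
11585 + l = 11585 + 12675636 = 12687221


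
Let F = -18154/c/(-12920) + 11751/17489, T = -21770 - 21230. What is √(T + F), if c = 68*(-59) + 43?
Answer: I*√544600169271652504813055/3558836610 ≈ 207.36*I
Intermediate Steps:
c = -3969 (c = -4012 + 43 = -3969)
T = -43000
F = 301133837087/448413412860 (F = -18154/(-3969)/(-12920) + 11751/17489 = -18154*(-1/3969)*(-1/12920) + 11751*(1/17489) = (18154/3969)*(-1/12920) + 11751/17489 = -9077/25639740 + 11751/17489 = 301133837087/448413412860 ≈ 0.67155)
√(T + F) = √(-43000 + 301133837087/448413412860) = √(-19281475619142913/448413412860) = I*√544600169271652504813055/3558836610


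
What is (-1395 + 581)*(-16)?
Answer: 13024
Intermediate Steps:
(-1395 + 581)*(-16) = -814*(-16) = 13024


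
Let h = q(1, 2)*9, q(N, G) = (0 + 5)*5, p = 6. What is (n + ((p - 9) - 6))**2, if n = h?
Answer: 46656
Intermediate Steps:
q(N, G) = 25 (q(N, G) = 5*5 = 25)
h = 225 (h = 25*9 = 225)
n = 225
(n + ((p - 9) - 6))**2 = (225 + ((6 - 9) - 6))**2 = (225 + (-3 - 6))**2 = (225 - 9)**2 = 216**2 = 46656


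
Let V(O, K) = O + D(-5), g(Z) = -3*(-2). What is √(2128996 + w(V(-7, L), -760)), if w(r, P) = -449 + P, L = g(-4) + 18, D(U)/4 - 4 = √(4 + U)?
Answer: √2127787 ≈ 1458.7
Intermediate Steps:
g(Z) = 6
D(U) = 16 + 4*√(4 + U)
L = 24 (L = 6 + 18 = 24)
V(O, K) = 16 + O + 4*I (V(O, K) = O + (16 + 4*√(4 - 5)) = O + (16 + 4*√(-1)) = O + (16 + 4*I) = 16 + O + 4*I)
√(2128996 + w(V(-7, L), -760)) = √(2128996 + (-449 - 760)) = √(2128996 - 1209) = √2127787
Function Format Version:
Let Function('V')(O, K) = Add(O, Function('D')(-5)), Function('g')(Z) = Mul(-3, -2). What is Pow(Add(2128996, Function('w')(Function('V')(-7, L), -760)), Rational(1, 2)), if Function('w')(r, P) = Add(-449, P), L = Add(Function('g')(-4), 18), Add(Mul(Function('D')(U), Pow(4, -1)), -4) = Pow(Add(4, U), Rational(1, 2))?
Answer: Pow(2127787, Rational(1, 2)) ≈ 1458.7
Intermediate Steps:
Function('g')(Z) = 6
Function('D')(U) = Add(16, Mul(4, Pow(Add(4, U), Rational(1, 2))))
L = 24 (L = Add(6, 18) = 24)
Function('V')(O, K) = Add(16, O, Mul(4, I)) (Function('V')(O, K) = Add(O, Add(16, Mul(4, Pow(Add(4, -5), Rational(1, 2))))) = Add(O, Add(16, Mul(4, Pow(-1, Rational(1, 2))))) = Add(O, Add(16, Mul(4, I))) = Add(16, O, Mul(4, I)))
Pow(Add(2128996, Function('w')(Function('V')(-7, L), -760)), Rational(1, 2)) = Pow(Add(2128996, Add(-449, -760)), Rational(1, 2)) = Pow(Add(2128996, -1209), Rational(1, 2)) = Pow(2127787, Rational(1, 2))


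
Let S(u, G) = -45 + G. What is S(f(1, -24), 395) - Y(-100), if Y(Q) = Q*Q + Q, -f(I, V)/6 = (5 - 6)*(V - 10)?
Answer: -9550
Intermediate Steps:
f(I, V) = -60 + 6*V (f(I, V) = -6*(5 - 6)*(V - 10) = -(-6)*(-10 + V) = -6*(10 - V) = -60 + 6*V)
Y(Q) = Q + Q**2 (Y(Q) = Q**2 + Q = Q + Q**2)
S(f(1, -24), 395) - Y(-100) = (-45 + 395) - (-100)*(1 - 100) = 350 - (-100)*(-99) = 350 - 1*9900 = 350 - 9900 = -9550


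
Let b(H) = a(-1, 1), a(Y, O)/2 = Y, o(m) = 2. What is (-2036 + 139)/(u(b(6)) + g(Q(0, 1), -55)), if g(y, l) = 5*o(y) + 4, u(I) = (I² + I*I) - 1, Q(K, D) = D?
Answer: -271/3 ≈ -90.333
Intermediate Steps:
a(Y, O) = 2*Y
b(H) = -2 (b(H) = 2*(-1) = -2)
u(I) = -1 + 2*I² (u(I) = (I² + I²) - 1 = 2*I² - 1 = -1 + 2*I²)
g(y, l) = 14 (g(y, l) = 5*2 + 4 = 10 + 4 = 14)
(-2036 + 139)/(u(b(6)) + g(Q(0, 1), -55)) = (-2036 + 139)/((-1 + 2*(-2)²) + 14) = -1897/((-1 + 2*4) + 14) = -1897/((-1 + 8) + 14) = -1897/(7 + 14) = -1897/21 = -1897*1/21 = -271/3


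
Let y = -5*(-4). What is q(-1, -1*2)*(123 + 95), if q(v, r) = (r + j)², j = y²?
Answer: 34532072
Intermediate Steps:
y = 20
j = 400 (j = 20² = 400)
q(v, r) = (400 + r)² (q(v, r) = (r + 400)² = (400 + r)²)
q(-1, -1*2)*(123 + 95) = (400 - 1*2)²*(123 + 95) = (400 - 2)²*218 = 398²*218 = 158404*218 = 34532072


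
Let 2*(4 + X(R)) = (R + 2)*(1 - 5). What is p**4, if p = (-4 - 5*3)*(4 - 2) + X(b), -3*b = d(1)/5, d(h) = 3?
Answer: 2702336256/625 ≈ 4.3237e+6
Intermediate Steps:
b = -1/5 ≈ -0.20000
X(R) = -8 - 2*R (X(R) = -4 + ((R + 2)*(1 - 5))/2 = -4 + ((2 + R)*(-4))/2 = -4 + (-8 - 4*R)/2 = -4 + (-4 - 2*R) = -8 - 2*R)
p = -228/5 (p = (-4 - 5*3)*(4 - 2) + (-8 - 2*(-1/5)) = (-4 - 15)*2 + (-8 + 2/5) = -19*2 - 38/5 = -38 - 38/5 = -228/5 ≈ -45.600)
p**4 = (-228/5)**4 = 2702336256/625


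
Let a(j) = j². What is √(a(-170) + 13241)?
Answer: √42141 ≈ 205.28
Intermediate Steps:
√(a(-170) + 13241) = √((-170)² + 13241) = √(28900 + 13241) = √42141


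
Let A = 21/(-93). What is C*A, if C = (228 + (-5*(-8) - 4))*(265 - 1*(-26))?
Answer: -537768/31 ≈ -17347.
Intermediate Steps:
A = -7/31 (A = 21*(-1/93) = -7/31 ≈ -0.22581)
C = 76824 (C = (228 + (40 - 4))*(265 + 26) = (228 + 36)*291 = 264*291 = 76824)
C*A = 76824*(-7/31) = -537768/31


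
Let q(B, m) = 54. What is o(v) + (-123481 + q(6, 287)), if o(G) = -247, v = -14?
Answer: -123674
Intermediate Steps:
o(v) + (-123481 + q(6, 287)) = -247 + (-123481 + 54) = -247 - 123427 = -123674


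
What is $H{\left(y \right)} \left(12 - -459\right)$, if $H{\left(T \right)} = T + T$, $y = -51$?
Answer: $-48042$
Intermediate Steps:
$H{\left(T \right)} = 2 T$
$H{\left(y \right)} \left(12 - -459\right) = 2 \left(-51\right) \left(12 - -459\right) = - 102 \left(12 + 459\right) = \left(-102\right) 471 = -48042$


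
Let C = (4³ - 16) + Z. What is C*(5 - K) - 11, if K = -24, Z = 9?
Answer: 1642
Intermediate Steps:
C = 57 (C = (4³ - 16) + 9 = (64 - 16) + 9 = 48 + 9 = 57)
C*(5 - K) - 11 = 57*(5 - 1*(-24)) - 11 = 57*(5 + 24) - 11 = 57*29 - 11 = 1653 - 11 = 1642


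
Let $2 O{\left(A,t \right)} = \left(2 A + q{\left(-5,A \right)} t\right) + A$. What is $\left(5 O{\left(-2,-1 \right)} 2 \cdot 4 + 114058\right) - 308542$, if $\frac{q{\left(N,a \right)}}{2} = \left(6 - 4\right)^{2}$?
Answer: $-194764$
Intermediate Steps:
$q{\left(N,a \right)} = 8$ ($q{\left(N,a \right)} = 2 \left(6 - 4\right)^{2} = 2 \cdot 2^{2} = 2 \cdot 4 = 8$)
$O{\left(A,t \right)} = 4 t + \frac{3 A}{2}$ ($O{\left(A,t \right)} = \frac{\left(2 A + 8 t\right) + A}{2} = \frac{3 A + 8 t}{2} = 4 t + \frac{3 A}{2}$)
$\left(5 O{\left(-2,-1 \right)} 2 \cdot 4 + 114058\right) - 308542 = \left(5 \left(4 \left(-1\right) + \frac{3}{2} \left(-2\right)\right) 2 \cdot 4 + 114058\right) - 308542 = \left(5 \left(-4 - 3\right) 8 + 114058\right) - 308542 = \left(5 \left(-7\right) 8 + 114058\right) - 308542 = \left(\left(-35\right) 8 + 114058\right) - 308542 = \left(-280 + 114058\right) - 308542 = 113778 - 308542 = -194764$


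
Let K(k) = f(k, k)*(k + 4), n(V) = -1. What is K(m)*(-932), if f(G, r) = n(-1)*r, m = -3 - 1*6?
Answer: 41940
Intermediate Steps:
m = -9 (m = -3 - 6 = -9)
f(G, r) = -r
K(k) = -k*(4 + k) (K(k) = (-k)*(k + 4) = (-k)*(4 + k) = -k*(4 + k))
K(m)*(-932) = -1*(-9)*(4 - 9)*(-932) = -1*(-9)*(-5)*(-932) = -45*(-932) = 41940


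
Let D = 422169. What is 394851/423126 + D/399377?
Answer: 10191669337/5120811894 ≈ 1.9902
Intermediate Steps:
394851/423126 + D/399377 = 394851/423126 + 422169/399377 = 394851*(1/423126) + 422169*(1/399377) = 131617/141042 + 38379/36307 = 10191669337/5120811894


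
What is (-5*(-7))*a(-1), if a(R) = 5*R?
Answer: -175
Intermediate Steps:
(-5*(-7))*a(-1) = (-5*(-7))*(5*(-1)) = 35*(-5) = -175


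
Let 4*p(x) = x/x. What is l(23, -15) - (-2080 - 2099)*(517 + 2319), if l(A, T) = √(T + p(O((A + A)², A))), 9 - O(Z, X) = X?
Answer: 11851644 + I*√59/2 ≈ 1.1852e+7 + 3.8406*I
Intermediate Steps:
O(Z, X) = 9 - X
p(x) = ¼ (p(x) = (x/x)/4 = (¼)*1 = ¼)
l(A, T) = √(¼ + T) (l(A, T) = √(T + ¼) = √(¼ + T))
l(23, -15) - (-2080 - 2099)*(517 + 2319) = √(1 + 4*(-15))/2 - (-2080 - 2099)*(517 + 2319) = √(1 - 60)/2 - (-4179)*2836 = √(-59)/2 - 1*(-11851644) = (I*√59)/2 + 11851644 = I*√59/2 + 11851644 = 11851644 + I*√59/2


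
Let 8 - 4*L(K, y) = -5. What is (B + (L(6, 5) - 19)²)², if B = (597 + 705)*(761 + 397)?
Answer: 582132637130625/256 ≈ 2.2740e+12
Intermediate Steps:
B = 1507716 (B = 1302*1158 = 1507716)
L(K, y) = 13/4 (L(K, y) = 2 - ¼*(-5) = 2 + 5/4 = 13/4)
(B + (L(6, 5) - 19)²)² = (1507716 + (13/4 - 19)²)² = (1507716 + (-63/4)²)² = (1507716 + 3969/16)² = (24127425/16)² = 582132637130625/256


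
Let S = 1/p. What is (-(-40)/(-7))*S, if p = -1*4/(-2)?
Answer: -20/7 ≈ -2.8571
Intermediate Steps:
p = 2 (p = -4*(-½) = 2)
S = ½ (S = 1/2 = ½ ≈ 0.50000)
(-(-40)/(-7))*S = -(-40)/(-7)*(½) = -(-40)*(-1)/7*(½) = -5*8/7*(½) = -40/7*½ = -20/7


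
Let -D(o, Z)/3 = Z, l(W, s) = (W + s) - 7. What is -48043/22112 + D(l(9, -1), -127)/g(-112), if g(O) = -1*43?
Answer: -10490521/950816 ≈ -11.033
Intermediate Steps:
l(W, s) = -7 + W + s
D(o, Z) = -3*Z
g(O) = -43
-48043/22112 + D(l(9, -1), -127)/g(-112) = -48043/22112 - 3*(-127)/(-43) = -48043*1/22112 + 381*(-1/43) = -48043/22112 - 381/43 = -10490521/950816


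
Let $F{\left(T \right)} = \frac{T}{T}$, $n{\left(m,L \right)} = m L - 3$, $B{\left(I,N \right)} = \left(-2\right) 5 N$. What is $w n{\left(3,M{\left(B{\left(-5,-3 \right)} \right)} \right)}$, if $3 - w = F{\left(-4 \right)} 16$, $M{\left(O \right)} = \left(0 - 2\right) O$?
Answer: $2379$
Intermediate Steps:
$B{\left(I,N \right)} = - 10 N$
$M{\left(O \right)} = - 2 O$
$n{\left(m,L \right)} = -3 + L m$ ($n{\left(m,L \right)} = L m - 3 = -3 + L m$)
$F{\left(T \right)} = 1$
$w = -13$ ($w = 3 - 1 \cdot 16 = 3 - 16 = -13$)
$w n{\left(3,M{\left(B{\left(-5,-3 \right)} \right)} \right)} = - 13 \left(-3 + - 2 \left(\left(-10\right) \left(-3\right)\right) 3\right) = - 13 \left(-3 + \left(-2\right) 30 \cdot 3\right) = - 13 \left(-3 - 180\right) = \left(-13\right) \left(-183\right) = 2379$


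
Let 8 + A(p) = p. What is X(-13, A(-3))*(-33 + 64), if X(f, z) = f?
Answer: -403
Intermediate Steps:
A(p) = -8 + p
X(-13, A(-3))*(-33 + 64) = -13*(-33 + 64) = -13*31 = -403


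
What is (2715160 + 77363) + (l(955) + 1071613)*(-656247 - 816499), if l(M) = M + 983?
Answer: -1581065148523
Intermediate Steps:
l(M) = 983 + M
(2715160 + 77363) + (l(955) + 1071613)*(-656247 - 816499) = (2715160 + 77363) + ((983 + 955) + 1071613)*(-656247 - 816499) = 2792523 + (1938 + 1071613)*(-1472746) = 2792523 + 1073551*(-1472746) = 2792523 - 1581067941046 = -1581065148523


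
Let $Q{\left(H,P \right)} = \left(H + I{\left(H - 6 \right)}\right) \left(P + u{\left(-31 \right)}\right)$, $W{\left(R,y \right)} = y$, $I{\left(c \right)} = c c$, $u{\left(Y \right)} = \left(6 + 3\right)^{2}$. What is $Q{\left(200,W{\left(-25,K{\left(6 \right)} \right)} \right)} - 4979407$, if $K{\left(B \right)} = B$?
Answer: $-1687675$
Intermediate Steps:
$u{\left(Y \right)} = 81$ ($u{\left(Y \right)} = 9^{2} = 81$)
$I{\left(c \right)} = c^{2}$
$Q{\left(H,P \right)} = \left(81 + P\right) \left(H + \left(-6 + H\right)^{2}\right)$ ($Q{\left(H,P \right)} = \left(H + \left(H - 6\right)^{2}\right) \left(P + 81\right) = \left(H + \left(-6 + H\right)^{2}\right) \left(81 + P\right) = \left(81 + P\right) \left(H + \left(-6 + H\right)^{2}\right)$)
$Q{\left(200,W{\left(-25,K{\left(6 \right)} \right)} \right)} - 4979407 = \left(81 \cdot 200 + 81 \left(-6 + 200\right)^{2} + 200 \cdot 6 + 6 \left(-6 + 200\right)^{2}\right) - 4979407 = \left(16200 + 81 \cdot 194^{2} + 1200 + 6 \cdot 194^{2}\right) - 4979407 = \left(16200 + 81 \cdot 37636 + 1200 + 6 \cdot 37636\right) - 4979407 = \left(16200 + 3048516 + 1200 + 225816\right) - 4979407 = 3291732 - 4979407 = -1687675$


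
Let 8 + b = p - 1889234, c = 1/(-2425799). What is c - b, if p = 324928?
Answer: 3794711336885/2425799 ≈ 1.5643e+6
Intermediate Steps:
c = -1/2425799 ≈ -4.1224e-7
b = -1564314 (b = -8 + (324928 - 1889234) = -8 - 1564306 = -1564314)
c - b = -1/2425799 - 1*(-1564314) = -1/2425799 + 1564314 = 3794711336885/2425799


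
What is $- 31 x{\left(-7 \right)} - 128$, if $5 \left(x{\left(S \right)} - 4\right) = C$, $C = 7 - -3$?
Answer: $-314$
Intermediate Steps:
$C = 10$ ($C = 7 + 3 = 10$)
$x{\left(S \right)} = 6$ ($x{\left(S \right)} = 4 + \frac{1}{5} \cdot 10 = 4 + 2 = 6$)
$- 31 x{\left(-7 \right)} - 128 = \left(-31\right) 6 - 128 = -186 - 128 = -314$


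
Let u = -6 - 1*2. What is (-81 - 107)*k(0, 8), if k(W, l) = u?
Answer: 1504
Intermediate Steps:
u = -8 (u = -6 - 2 = -8)
k(W, l) = -8
(-81 - 107)*k(0, 8) = (-81 - 107)*(-8) = -188*(-8) = 1504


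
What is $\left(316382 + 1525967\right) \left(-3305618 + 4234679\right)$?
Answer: $1711654604289$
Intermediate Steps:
$\left(316382 + 1525967\right) \left(-3305618 + 4234679\right) = 1842349 \cdot 929061 = 1711654604289$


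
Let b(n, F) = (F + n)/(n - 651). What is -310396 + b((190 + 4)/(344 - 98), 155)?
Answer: -954778833/3076 ≈ -3.1040e+5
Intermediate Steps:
b(n, F) = (F + n)/(-651 + n)
-310396 + b((190 + 4)/(344 - 98), 155) = -310396 + (155 + (190 + 4)/(344 - 98))/(-651 + (190 + 4)/(344 - 98)) = -310396 + (155 + 194/246)/(-651 + 194/246) = -310396 + (155 + 194*(1/246))/(-651 + 194*(1/246)) = -310396 + (155 + 97/123)/(-651 + 97/123) = -310396 + (19162/123)/(-79976/123) = -310396 - 123/79976*19162/123 = -310396 - 737/3076 = -954778833/3076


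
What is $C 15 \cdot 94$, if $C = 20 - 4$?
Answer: $22560$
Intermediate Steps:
$C = 16$ ($C = 20 - 4 = 16$)
$C 15 \cdot 94 = 16 \cdot 15 \cdot 94 = 16 \cdot 1410 = 22560$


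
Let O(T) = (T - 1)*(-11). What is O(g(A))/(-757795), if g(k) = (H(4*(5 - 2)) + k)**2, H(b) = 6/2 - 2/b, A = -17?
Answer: 79079/27280620 ≈ 0.0028987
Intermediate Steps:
H(b) = 3 - 2/b (H(b) = 6*(1/2) - 2/b = 3 - 2/b)
g(k) = (17/6 + k)**2 (g(k) = ((3 - 2*1/(4*(5 - 2))) + k)**2 = ((3 - 2/(4*3)) + k)**2 = ((3 - 2/12) + k)**2 = ((3 - 2*1/12) + k)**2 = ((3 - 1/6) + k)**2 = (17/6 + k)**2)
O(T) = 11 - 11*T (O(T) = (-1 + T)*(-11) = 11 - 11*T)
O(g(A))/(-757795) = (11 - 11*(17 + 6*(-17))**2/36)/(-757795) = (11 - 11*(17 - 102)**2/36)*(-1/757795) = (11 - 11*(-85)**2/36)*(-1/757795) = (11 - 11*7225/36)*(-1/757795) = (11 - 79475/36)*(-1/757795) = -79079/36*(-1/757795) = 79079/27280620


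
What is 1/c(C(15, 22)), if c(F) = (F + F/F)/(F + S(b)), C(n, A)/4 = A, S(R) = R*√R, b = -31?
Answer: 88/89 - 31*I*√31/89 ≈ 0.98876 - 1.9393*I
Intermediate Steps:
S(R) = R^(3/2)
C(n, A) = 4*A
c(F) = (1 + F)/(F - 31*I*√31) (c(F) = (F + F/F)/(F + (-31)^(3/2)) = (F + 1)/(F - 31*I*√31) = (1 + F)/(F - 31*I*√31))
1/c(C(15, 22)) = 1/((1 + 4*22)/(4*22 - 31*I*√31)) = 1/((1 + 88)/(88 - 31*I*√31)) = 1/(89/(88 - 31*I*√31)) = 88/89 - 31*I*√31/89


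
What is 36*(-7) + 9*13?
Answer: -135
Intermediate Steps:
36*(-7) + 9*13 = -252 + 117 = -135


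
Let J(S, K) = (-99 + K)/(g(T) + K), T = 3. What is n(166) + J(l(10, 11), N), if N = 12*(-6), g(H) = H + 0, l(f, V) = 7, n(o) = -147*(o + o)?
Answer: -1122435/23 ≈ -48802.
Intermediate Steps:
n(o) = -294*o
g(H) = H
N = -72
J(S, K) = (-99 + K)/(3 + K)
n(166) + J(l(10, 11), N) = -294*166 + (-99 - 72)/(3 - 72) = -48804 - 171/(-69) = -48804 - 1/69*(-171) = -48804 + 57/23 = -1122435/23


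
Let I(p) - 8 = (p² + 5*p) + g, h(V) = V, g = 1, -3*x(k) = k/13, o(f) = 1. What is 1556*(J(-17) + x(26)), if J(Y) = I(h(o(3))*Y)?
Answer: 991172/3 ≈ 3.3039e+5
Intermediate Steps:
x(k) = -k/39 (x(k) = -k/(3*13) = -k/39)
I(p) = 9 + p² + 5*p (I(p) = 8 + ((p² + 5*p) + 1) = 8 + (1 + p² + 5*p) = 9 + p² + 5*p)
J(Y) = 9 + Y² + 5*Y (J(Y) = 9 + (1*Y)² + 5*(1*Y) = 9 + Y² + 5*Y)
1556*(J(-17) + x(26)) = 1556*((9 + (-17)² + 5*(-17)) - 1/39*26) = 1556*((9 + 289 - 85) - ⅔) = 1556*(213 - ⅔) = 1556*(637/3) = 991172/3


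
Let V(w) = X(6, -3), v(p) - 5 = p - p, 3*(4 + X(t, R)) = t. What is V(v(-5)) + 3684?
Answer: 3682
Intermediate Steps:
X(t, R) = -4 + t/3
v(p) = 5 (v(p) = 5 + (p - p) = 5 + 0 = 5)
V(w) = -2 (V(w) = -4 + (⅓)*6 = -4 + 2 = -2)
V(v(-5)) + 3684 = -2 + 3684 = 3682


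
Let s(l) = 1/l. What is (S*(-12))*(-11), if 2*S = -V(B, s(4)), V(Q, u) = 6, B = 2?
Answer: -396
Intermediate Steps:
S = -3 (S = (-1*6)/2 = (1/2)*(-6) = -3)
(S*(-12))*(-11) = -3*(-12)*(-11) = 36*(-11) = -396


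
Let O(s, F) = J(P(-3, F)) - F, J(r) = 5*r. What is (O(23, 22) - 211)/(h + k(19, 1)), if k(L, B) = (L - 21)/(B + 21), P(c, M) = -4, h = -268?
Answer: 2783/2949 ≈ 0.94371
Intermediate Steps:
O(s, F) = -20 - F (O(s, F) = 5*(-4) - F = -20 - F)
k(L, B) = (-21 + L)/(21 + B)
(O(23, 22) - 211)/(h + k(19, 1)) = ((-20 - 1*22) - 211)/(-268 + (-21 + 19)/(21 + 1)) = ((-20 - 22) - 211)/(-268 - 2/22) = (-42 - 211)/(-268 + (1/22)*(-2)) = -253/(-268 - 1/11) = -253/(-2949/11) = -253*(-11/2949) = 2783/2949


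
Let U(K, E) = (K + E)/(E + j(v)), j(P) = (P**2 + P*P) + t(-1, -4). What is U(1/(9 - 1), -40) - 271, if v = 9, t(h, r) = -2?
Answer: -260479/960 ≈ -271.33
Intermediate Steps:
j(P) = -2 + 2*P**2 (j(P) = (P**2 + P*P) - 2 = (P**2 + P**2) - 2 = 2*P**2 - 2 = -2 + 2*P**2)
U(K, E) = (E + K)/(160 + E) (U(K, E) = (K + E)/(E + (-2 + 2*9**2)) = (E + K)/(E + (-2 + 2*81)) = (E + K)/(E + (-2 + 162)) = (E + K)/(E + 160) = (E + K)/(160 + E))
U(1/(9 - 1), -40) - 271 = (-40 + 1/(9 - 1))/(160 - 40) - 271 = (-40 + 1/8)/120 - 271 = (1/120)*(-319/8) - 271 = -319/960 - 271 = -260479/960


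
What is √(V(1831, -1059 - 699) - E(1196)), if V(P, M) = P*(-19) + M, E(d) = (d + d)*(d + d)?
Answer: I*√5758211 ≈ 2399.6*I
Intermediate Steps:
E(d) = 4*d² (E(d) = (2*d)*(2*d) = 4*d²)
V(P, M) = M - 19*P (V(P, M) = -19*P + M = M - 19*P)
√(V(1831, -1059 - 699) - E(1196)) = √(((-1059 - 699) - 19*1831) - 4*1196²) = √((-1758 - 34789) - 4*1430416) = √(-36547 - 1*5721664) = √(-36547 - 5721664) = √(-5758211) = I*√5758211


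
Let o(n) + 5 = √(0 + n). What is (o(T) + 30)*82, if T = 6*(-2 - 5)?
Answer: 2050 + 82*I*√42 ≈ 2050.0 + 531.42*I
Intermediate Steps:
T = -42 (T = 6*(-7) = -42)
o(n) = -5 + √n (o(n) = -5 + √(0 + n) = -5 + √n)
(o(T) + 30)*82 = ((-5 + √(-42)) + 30)*82 = ((-5 + I*√42) + 30)*82 = (25 + I*√42)*82 = 2050 + 82*I*√42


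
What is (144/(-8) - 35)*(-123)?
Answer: 6519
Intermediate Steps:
(144/(-8) - 35)*(-123) = (144*(-⅛) - 35)*(-123) = (-18 - 35)*(-123) = -53*(-123) = 6519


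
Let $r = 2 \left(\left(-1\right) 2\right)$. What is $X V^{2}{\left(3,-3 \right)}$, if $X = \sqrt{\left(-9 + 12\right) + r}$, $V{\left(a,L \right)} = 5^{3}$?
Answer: $15625 i \approx 15625.0 i$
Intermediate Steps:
$r = -4$ ($r = 2 \left(-2\right) = -4$)
$V{\left(a,L \right)} = 125$
$X = i$ ($X = \sqrt{\left(-9 + 12\right) - 4} = \sqrt{3 - 4} = \sqrt{-1} = i \approx 1.0 i$)
$X V^{2}{\left(3,-3 \right)} = i 125^{2} = i 15625 = 15625 i$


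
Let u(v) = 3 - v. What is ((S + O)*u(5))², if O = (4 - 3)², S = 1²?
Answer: 16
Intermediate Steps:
S = 1
O = 1 (O = 1² = 1)
((S + O)*u(5))² = ((1 + 1)*(3 - 1*5))² = (2*(3 - 5))² = (2*(-2))² = (-4)² = 16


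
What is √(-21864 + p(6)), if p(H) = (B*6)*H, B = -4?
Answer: 2*I*√5502 ≈ 148.35*I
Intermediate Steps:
p(H) = -24*H (p(H) = (-4*6)*H = -24*H)
√(-21864 + p(6)) = √(-21864 - 24*6) = √(-21864 - 144) = √(-22008) = 2*I*√5502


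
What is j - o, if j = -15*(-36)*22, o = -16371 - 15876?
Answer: 44127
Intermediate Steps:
o = -32247
j = 11880 (j = 540*22 = 11880)
j - o = 11880 - 1*(-32247) = 11880 + 32247 = 44127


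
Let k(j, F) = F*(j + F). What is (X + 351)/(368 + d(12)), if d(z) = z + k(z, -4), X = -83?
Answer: 67/87 ≈ 0.77011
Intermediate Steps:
k(j, F) = F*(F + j)
d(z) = 16 - 3*z (d(z) = z - 4*(-4 + z) = z + (16 - 4*z) = 16 - 3*z)
(X + 351)/(368 + d(12)) = (-83 + 351)/(368 + (16 - 3*12)) = 268/(368 + (16 - 36)) = 268/(368 - 20) = 268/348 = 268*(1/348) = 67/87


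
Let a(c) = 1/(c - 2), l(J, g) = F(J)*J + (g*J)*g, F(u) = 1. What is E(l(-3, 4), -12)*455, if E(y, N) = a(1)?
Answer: -455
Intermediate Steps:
l(J, g) = J + J*g² (l(J, g) = 1*J + (g*J)*g = J + (J*g)*g = J + J*g²)
a(c) = 1/(-2 + c)
E(y, N) = -1 (E(y, N) = 1/(-2 + 1) = 1/(-1) = -1)
E(l(-3, 4), -12)*455 = -1*455 = -455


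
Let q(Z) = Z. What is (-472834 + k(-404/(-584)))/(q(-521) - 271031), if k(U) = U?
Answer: 69033663/39646592 ≈ 1.7412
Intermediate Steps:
(-472834 + k(-404/(-584)))/(q(-521) - 271031) = (-472834 - 404/(-584))/(-521 - 271031) = (-472834 - 404*(-1/584))/(-271552) = (-472834 + 101/146)*(-1/271552) = -69033663/146*(-1/271552) = 69033663/39646592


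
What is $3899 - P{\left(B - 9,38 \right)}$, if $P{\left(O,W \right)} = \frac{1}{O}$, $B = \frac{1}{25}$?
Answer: $\frac{873401}{224} \approx 3899.1$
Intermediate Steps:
$B = \frac{1}{25} \approx 0.04$
$3899 - P{\left(B - 9,38 \right)} = 3899 - \frac{1}{\frac{1}{25} - 9} = 3899 - \frac{1}{- \frac{224}{25}} = 3899 - - \frac{25}{224} = 3899 + \frac{25}{224} = \frac{873401}{224}$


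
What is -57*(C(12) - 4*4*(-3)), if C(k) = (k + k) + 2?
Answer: -4218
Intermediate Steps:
C(k) = 2 + 2*k (C(k) = 2*k + 2 = 2 + 2*k)
-57*(C(12) - 4*4*(-3)) = -57*((2 + 2*12) - 4*4*(-3)) = -57*((2 + 24) - 16*(-3)) = -57*(26 + 48) = -57*74 = -4218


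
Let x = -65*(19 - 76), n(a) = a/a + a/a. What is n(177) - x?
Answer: -3703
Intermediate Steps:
n(a) = 2 (n(a) = 1 + 1 = 2)
x = 3705 (x = -65*(-57) = 3705)
n(177) - x = 2 - 1*3705 = 2 - 3705 = -3703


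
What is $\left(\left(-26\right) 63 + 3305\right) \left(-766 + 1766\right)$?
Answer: $1667000$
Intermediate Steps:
$\left(\left(-26\right) 63 + 3305\right) \left(-766 + 1766\right) = \left(-1638 + 3305\right) 1000 = 1667 \cdot 1000 = 1667000$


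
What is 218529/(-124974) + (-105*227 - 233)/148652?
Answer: -985906865/516045418 ≈ -1.9105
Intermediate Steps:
218529/(-124974) + (-105*227 - 233)/148652 = 218529*(-1/124974) + (-23835 - 233)*(1/148652) = -24281/13886 - 24068*1/148652 = -24281/13886 - 6017/37163 = -985906865/516045418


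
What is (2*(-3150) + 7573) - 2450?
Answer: -1177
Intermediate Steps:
(2*(-3150) + 7573) - 2450 = (-6300 + 7573) - 2450 = 1273 - 2450 = -1177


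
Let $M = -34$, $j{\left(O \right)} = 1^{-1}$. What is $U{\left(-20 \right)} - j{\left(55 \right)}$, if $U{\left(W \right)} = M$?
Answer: $-35$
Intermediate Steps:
$j{\left(O \right)} = 1$
$U{\left(W \right)} = -34$
$U{\left(-20 \right)} - j{\left(55 \right)} = -34 - 1 = -35$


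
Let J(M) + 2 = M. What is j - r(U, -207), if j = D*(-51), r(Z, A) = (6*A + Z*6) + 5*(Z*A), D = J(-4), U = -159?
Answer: -162063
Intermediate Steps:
J(M) = -2 + M
D = -6 (D = -2 - 4 = -6)
r(Z, A) = 6*A + 6*Z + 5*A*Z (r(Z, A) = (6*A + 6*Z) + 5*(A*Z) = (6*A + 6*Z) + 5*A*Z = 6*A + 6*Z + 5*A*Z)
j = 306 (j = -6*(-51) = 306)
j - r(U, -207) = 306 - (6*(-207) + 6*(-159) + 5*(-207)*(-159)) = 306 - (-1242 - 954 + 164565) = 306 - 1*162369 = 306 - 162369 = -162063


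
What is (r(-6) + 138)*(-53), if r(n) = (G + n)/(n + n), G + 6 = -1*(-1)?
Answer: -88351/12 ≈ -7362.6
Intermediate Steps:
G = -5 (G = -6 - 1*(-1) = -6 + 1 = -5)
r(n) = (-5 + n)/(2*n) (r(n) = (-5 + n)/(n + n) = (-5 + n)/((2*n)) = (-5 + n)*(1/(2*n)) = (-5 + n)/(2*n))
(r(-6) + 138)*(-53) = ((½)*(-5 - 6)/(-6) + 138)*(-53) = ((½)*(-⅙)*(-11) + 138)*(-53) = (11/12 + 138)*(-53) = (1667/12)*(-53) = -88351/12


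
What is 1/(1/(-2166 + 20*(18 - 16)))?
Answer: -2126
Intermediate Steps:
1/(1/(-2166 + 20*(18 - 16))) = 1/(1/(-2166 + 20*2)) = 1/(1/(-2166 + 40)) = 1/(1/(-2126)) = 1/(-1/2126) = -2126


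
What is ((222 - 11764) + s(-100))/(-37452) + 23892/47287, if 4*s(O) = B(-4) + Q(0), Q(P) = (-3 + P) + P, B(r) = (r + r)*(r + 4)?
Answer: 5762500813/7083970896 ≈ 0.81346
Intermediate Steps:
B(r) = 2*r*(4 + r) (B(r) = (2*r)*(4 + r) = 2*r*(4 + r))
Q(P) = -3 + 2*P
s(O) = -3/4 (s(O) = (2*(-4)*(4 - 4) + (-3 + 2*0))/4 = (2*(-4)*0 + (-3 + 0))/4 = (0 - 3)/4 = (1/4)*(-3) = -3/4)
((222 - 11764) + s(-100))/(-37452) + 23892/47287 = ((222 - 11764) - 3/4)/(-37452) + 23892/47287 = (-11542 - 3/4)*(-1/37452) + 23892*(1/47287) = -46171/4*(-1/37452) + 23892/47287 = 46171/149808 + 23892/47287 = 5762500813/7083970896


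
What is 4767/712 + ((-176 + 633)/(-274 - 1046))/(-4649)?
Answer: 914183717/136541130 ≈ 6.6953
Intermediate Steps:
4767/712 + ((-176 + 633)/(-274 - 1046))/(-4649) = 4767*(1/712) + (457/(-1320))*(-1/4649) = 4767/712 + (457*(-1/1320))*(-1/4649) = 4767/712 - 457/1320*(-1/4649) = 4767/712 + 457/6136680 = 914183717/136541130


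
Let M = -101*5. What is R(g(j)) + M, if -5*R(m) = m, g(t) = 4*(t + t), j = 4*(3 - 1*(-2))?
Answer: -537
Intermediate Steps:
j = 20 (j = 4*(3 + 2) = 4*5 = 20)
g(t) = 8*t (g(t) = 4*(2*t) = 8*t)
R(m) = -m/5
M = -505
R(g(j)) + M = -8*20/5 - 505 = -1/5*160 - 505 = -32 - 505 = -537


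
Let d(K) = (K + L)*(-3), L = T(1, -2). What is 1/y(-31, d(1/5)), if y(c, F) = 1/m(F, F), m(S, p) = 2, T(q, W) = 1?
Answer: 2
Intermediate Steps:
L = 1
d(K) = -3 - 3*K (d(K) = (K + 1)*(-3) = (1 + K)*(-3) = -3 - 3*K)
y(c, F) = 1/2
1/y(-31, d(1/5)) = 1/(1/2) = 2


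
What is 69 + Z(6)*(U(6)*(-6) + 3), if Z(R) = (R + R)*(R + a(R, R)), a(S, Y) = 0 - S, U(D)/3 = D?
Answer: 69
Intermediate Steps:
U(D) = 3*D
a(S, Y) = -S
Z(R) = 0 (Z(R) = (R + R)*(R - R) = (2*R)*0 = 0)
69 + Z(6)*(U(6)*(-6) + 3) = 69 + 0*((3*6)*(-6) + 3) = 69 + 0*(18*(-6) + 3) = 69 + 0*(-108 + 3) = 69 + 0*(-105) = 69 + 0 = 69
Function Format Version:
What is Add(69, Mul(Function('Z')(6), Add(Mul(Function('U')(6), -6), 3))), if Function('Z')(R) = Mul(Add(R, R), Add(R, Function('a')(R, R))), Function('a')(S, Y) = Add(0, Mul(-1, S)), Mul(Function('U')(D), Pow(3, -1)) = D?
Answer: 69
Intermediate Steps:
Function('U')(D) = Mul(3, D)
Function('a')(S, Y) = Mul(-1, S)
Function('Z')(R) = 0 (Function('Z')(R) = Mul(Add(R, R), Add(R, Mul(-1, R))) = Mul(Mul(2, R), 0) = 0)
Add(69, Mul(Function('Z')(6), Add(Mul(Function('U')(6), -6), 3))) = Add(69, Mul(0, Add(Mul(Mul(3, 6), -6), 3))) = Add(69, Mul(0, Add(Mul(18, -6), 3))) = Add(69, Mul(0, Add(-108, 3))) = Add(69, Mul(0, -105)) = Add(69, 0) = 69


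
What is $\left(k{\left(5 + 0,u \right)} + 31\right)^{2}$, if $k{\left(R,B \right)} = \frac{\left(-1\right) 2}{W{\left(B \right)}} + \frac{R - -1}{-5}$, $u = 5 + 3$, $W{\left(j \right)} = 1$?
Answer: $\frac{19321}{25} \approx 772.84$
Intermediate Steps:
$u = 8$
$k{\left(R,B \right)} = - \frac{11}{5} - \frac{R}{5}$ ($k{\left(R,B \right)} = \frac{\left(-1\right) 2}{1} + \frac{R - -1}{-5} = \left(-2\right) 1 + \left(R + 1\right) \left(- \frac{1}{5}\right) = -2 + \left(1 + R\right) \left(- \frac{1}{5}\right) = -2 - \left(\frac{1}{5} + \frac{R}{5}\right) = - \frac{11}{5} - \frac{R}{5}$)
$\left(k{\left(5 + 0,u \right)} + 31\right)^{2} = \left(\left(- \frac{11}{5} - \frac{5 + 0}{5}\right) + 31\right)^{2} = \left(\left(- \frac{11}{5} - 1\right) + 31\right)^{2} = \left(- \frac{16}{5} + 31\right)^{2} = \left(\frac{139}{5}\right)^{2} = \frac{19321}{25}$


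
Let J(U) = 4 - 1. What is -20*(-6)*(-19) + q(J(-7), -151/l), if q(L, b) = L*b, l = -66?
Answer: -50009/22 ≈ -2273.1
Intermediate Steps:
J(U) = 3
-20*(-6)*(-19) + q(J(-7), -151/l) = -20*(-6)*(-19) + 3*(-151/(-66)) = 120*(-19) + 3*(-151*(-1/66)) = -2280 + 3*(151/66) = -2280 + 151/22 = -50009/22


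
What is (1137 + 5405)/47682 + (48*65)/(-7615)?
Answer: -9895051/36309843 ≈ -0.27252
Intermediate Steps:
(1137 + 5405)/47682 + (48*65)/(-7615) = 6542*(1/47682) + 3120*(-1/7615) = 3271/23841 - 624/1523 = -9895051/36309843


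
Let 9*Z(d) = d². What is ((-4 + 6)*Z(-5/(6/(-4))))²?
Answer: 40000/6561 ≈ 6.0966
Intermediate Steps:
Z(d) = d²/9
((-4 + 6)*Z(-5/(6/(-4))))² = ((-4 + 6)*((-5/(6/(-4)))²/9))² = (2*((-5/(6*(-¼)))²/9))² = (2*((-5/(-3/2))²/9))² = (2*((-5*(-⅔))²/9))² = (2*((10/3)²/9))² = (2*((⅑)*(100/9)))² = (2*(100/81))² = (200/81)² = 40000/6561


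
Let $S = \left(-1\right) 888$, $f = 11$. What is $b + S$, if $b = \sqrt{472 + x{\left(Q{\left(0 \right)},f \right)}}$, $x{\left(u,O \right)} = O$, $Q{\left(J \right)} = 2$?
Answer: $-888 + \sqrt{483} \approx -866.02$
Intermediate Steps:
$b = \sqrt{483}$ ($b = \sqrt{472 + 11} = \sqrt{483} \approx 21.977$)
$S = -888$
$b + S = \sqrt{483} - 888 = -888 + \sqrt{483}$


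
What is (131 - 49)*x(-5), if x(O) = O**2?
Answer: 2050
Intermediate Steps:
(131 - 49)*x(-5) = (131 - 49)*(-5)**2 = 82*25 = 2050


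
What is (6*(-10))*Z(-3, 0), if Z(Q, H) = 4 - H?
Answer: -240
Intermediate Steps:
(6*(-10))*Z(-3, 0) = (6*(-10))*(4 - 1*0) = -60*(4 + 0) = -60*4 = -240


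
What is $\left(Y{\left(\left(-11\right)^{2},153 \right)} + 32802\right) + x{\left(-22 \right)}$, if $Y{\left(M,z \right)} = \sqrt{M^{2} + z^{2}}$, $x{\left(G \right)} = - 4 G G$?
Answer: $30866 + 5 \sqrt{1522} \approx 31061.0$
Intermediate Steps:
$x{\left(G \right)} = - 4 G^{2}$
$\left(Y{\left(\left(-11\right)^{2},153 \right)} + 32802\right) + x{\left(-22 \right)} = \left(\sqrt{\left(\left(-11\right)^{2}\right)^{2} + 153^{2}} + 32802\right) - 4 \left(-22\right)^{2} = \left(\sqrt{121^{2} + 23409} + 32802\right) - 1936 = \left(\sqrt{14641 + 23409} + 32802\right) - 1936 = \left(\sqrt{38050} + 32802\right) - 1936 = \left(5 \sqrt{1522} + 32802\right) - 1936 = \left(32802 + 5 \sqrt{1522}\right) - 1936 = 30866 + 5 \sqrt{1522}$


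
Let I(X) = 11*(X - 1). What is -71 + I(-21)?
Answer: -313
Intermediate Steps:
I(X) = -11 + 11*X (I(X) = 11*(-1 + X) = -11 + 11*X)
-71 + I(-21) = -71 + (-11 + 11*(-21)) = -71 + (-11 - 231) = -71 - 242 = -313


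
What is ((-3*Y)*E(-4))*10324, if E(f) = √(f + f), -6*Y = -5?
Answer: -51620*I*√2 ≈ -73002.0*I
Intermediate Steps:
Y = ⅚ (Y = -⅙*(-5) = ⅚ ≈ 0.83333)
E(f) = √2*√f (E(f) = √(2*f) = √2*√f)
((-3*Y)*E(-4))*10324 = ((-3*⅚)*(√2*√(-4)))*10324 = -5*√2*2*I/2*10324 = -5*I*√2*10324 = -51620*I*√2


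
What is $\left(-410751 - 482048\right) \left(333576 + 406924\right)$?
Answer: $-661117659500$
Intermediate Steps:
$\left(-410751 - 482048\right) \left(333576 + 406924\right) = \left(-892799\right) 740500 = -661117659500$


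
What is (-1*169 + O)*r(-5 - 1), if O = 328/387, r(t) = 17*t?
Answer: 2212550/129 ≈ 17152.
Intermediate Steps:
O = 328/387 (O = 328*(1/387) = 328/387 ≈ 0.84755)
(-1*169 + O)*r(-5 - 1) = (-1*169 + 328/387)*(17*(-5 - 1)) = (-169 + 328/387)*(17*(-6)) = -65075/387*(-102) = 2212550/129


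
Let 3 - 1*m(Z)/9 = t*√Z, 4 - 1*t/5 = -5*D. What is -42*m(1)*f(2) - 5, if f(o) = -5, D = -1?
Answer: 15115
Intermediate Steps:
t = -5 (t = 20 - (-25)*(-1) = 20 - 5*5 = 20 - 25 = -5)
m(Z) = 27 + 45*√Z (m(Z) = 27 - (-45)*√Z = 27 + 45*√Z)
-42*m(1)*f(2) - 5 = -42*(27 + 45*√1)*(-5) - 5 = -42*(27 + 45*1)*(-5) - 5 = -42*(27 + 45)*(-5) - 5 = -3024*(-5) - 5 = -42*(-360) - 5 = 15120 - 5 = 15115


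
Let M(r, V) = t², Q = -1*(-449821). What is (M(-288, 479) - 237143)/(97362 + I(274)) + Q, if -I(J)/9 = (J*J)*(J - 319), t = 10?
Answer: 13720953600539/30503142 ≈ 4.4982e+5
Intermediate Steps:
Q = 449821
M(r, V) = 100 (M(r, V) = 10² = 100)
I(J) = -9*J²*(-319 + J) (I(J) = -9*J*J*(J - 319) = -9*J²*(-319 + J))
(M(-288, 479) - 237143)/(97362 + I(274)) + Q = (100 - 237143)/(97362 + 9*274²*(319 - 1*274)) + 449821 = -237043/(97362 + 9*75076*(319 - 274)) + 449821 = -237043/(97362 + 9*75076*45) + 449821 = -237043/(97362 + 30405780) + 449821 = -237043/30503142 + 449821 = 13720953600539/30503142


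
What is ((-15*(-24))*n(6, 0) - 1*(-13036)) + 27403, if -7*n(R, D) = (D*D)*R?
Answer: 40439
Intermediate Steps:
n(R, D) = -R*D**2/7 (n(R, D) = -D*D*R/7 = -D**2*R/7 = -R*D**2/7)
((-15*(-24))*n(6, 0) - 1*(-13036)) + 27403 = ((-15*(-24))*(-1/7*6*0**2) - 1*(-13036)) + 27403 = (360*(-1/7*6*0) + 13036) + 27403 = (360*0 + 13036) + 27403 = (0 + 13036) + 27403 = 13036 + 27403 = 40439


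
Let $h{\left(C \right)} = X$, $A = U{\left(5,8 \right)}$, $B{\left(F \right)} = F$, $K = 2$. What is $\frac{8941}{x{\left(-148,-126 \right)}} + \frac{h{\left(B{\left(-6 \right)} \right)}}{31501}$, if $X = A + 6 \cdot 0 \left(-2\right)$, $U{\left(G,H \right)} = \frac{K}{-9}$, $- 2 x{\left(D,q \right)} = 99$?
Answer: $- \frac{187766968}{1039533} \approx -180.63$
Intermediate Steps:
$x{\left(D,q \right)} = - \frac{99}{2}$ ($x{\left(D,q \right)} = \left(- \frac{1}{2}\right) 99 = - \frac{99}{2}$)
$U{\left(G,H \right)} = - \frac{2}{9}$ ($U{\left(G,H \right)} = \frac{2}{-9} = 2 \left(- \frac{1}{9}\right) = - \frac{2}{9}$)
$A = - \frac{2}{9} \approx -0.22222$
$X = - \frac{2}{9}$ ($X = - \frac{2}{9} + 6 \cdot 0 \left(-2\right) = - \frac{2}{9} + 0 \left(-2\right) = - \frac{2}{9} + 0 = - \frac{2}{9} \approx -0.22222$)
$h{\left(C \right)} = - \frac{2}{9}$
$\frac{8941}{x{\left(-148,-126 \right)}} + \frac{h{\left(B{\left(-6 \right)} \right)}}{31501} = \frac{8941}{- \frac{99}{2}} - \frac{2}{9 \cdot 31501} = 8941 \left(- \frac{2}{99}\right) - \frac{2}{283509} = - \frac{17882}{99} - \frac{2}{283509} = - \frac{187766968}{1039533}$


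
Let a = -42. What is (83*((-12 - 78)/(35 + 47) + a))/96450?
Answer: -48887/1318150 ≈ -0.037088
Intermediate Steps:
(83*((-12 - 78)/(35 + 47) + a))/96450 = (83*((-12 - 78)/(35 + 47) - 42))/96450 = (83*(-90/82 - 42))*(1/96450) = (83*(-90*1/82 - 42))*(1/96450) = (83*(-45/41 - 42))*(1/96450) = (83*(-1767/41))*(1/96450) = -146661/41*1/96450 = -48887/1318150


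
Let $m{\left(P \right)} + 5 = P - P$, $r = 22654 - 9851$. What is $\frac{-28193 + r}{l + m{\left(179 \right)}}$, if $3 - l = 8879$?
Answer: $\frac{15390}{8881} \approx 1.7329$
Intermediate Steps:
$r = 12803$
$l = -8876$ ($l = 3 - 8879 = -8876$)
$m{\left(P \right)} = -5$ ($m{\left(P \right)} = -5 + \left(P - P\right) = -5 + 0 = -5$)
$\frac{-28193 + r}{l + m{\left(179 \right)}} = \frac{-28193 + 12803}{-8876 - 5} = - \frac{15390}{-8881} = \left(-15390\right) \left(- \frac{1}{8881}\right) = \frac{15390}{8881}$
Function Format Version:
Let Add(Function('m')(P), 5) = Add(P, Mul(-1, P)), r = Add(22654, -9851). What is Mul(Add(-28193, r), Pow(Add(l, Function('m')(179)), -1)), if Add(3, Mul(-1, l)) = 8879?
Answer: Rational(15390, 8881) ≈ 1.7329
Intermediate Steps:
r = 12803
l = -8876 (l = Add(3, Mul(-1, 8879)) = Add(3, -8879) = -8876)
Function('m')(P) = -5 (Function('m')(P) = Add(-5, Add(P, Mul(-1, P))) = Add(-5, 0) = -5)
Mul(Add(-28193, r), Pow(Add(l, Function('m')(179)), -1)) = Mul(Add(-28193, 12803), Pow(Add(-8876, -5), -1)) = Mul(-15390, Pow(-8881, -1)) = Mul(-15390, Rational(-1, 8881)) = Rational(15390, 8881)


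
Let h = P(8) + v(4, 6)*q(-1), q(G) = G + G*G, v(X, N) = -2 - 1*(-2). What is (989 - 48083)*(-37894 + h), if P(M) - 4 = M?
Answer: 1784014908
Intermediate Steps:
v(X, N) = 0 (v(X, N) = -2 + 2 = 0)
P(M) = 4 + M
q(G) = G + G**2
h = 12 (h = (4 + 8) + 0*(-(1 - 1)) = 12 + 0*(-1*0) = 12 + 0*0 = 12 + 0 = 12)
(989 - 48083)*(-37894 + h) = (989 - 48083)*(-37894 + 12) = -47094*(-37882) = 1784014908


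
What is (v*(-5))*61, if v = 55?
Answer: -16775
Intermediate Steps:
(v*(-5))*61 = (55*(-5))*61 = -275*61 = -16775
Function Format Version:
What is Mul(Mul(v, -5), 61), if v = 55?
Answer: -16775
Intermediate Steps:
Mul(Mul(v, -5), 61) = Mul(Mul(55, -5), 61) = Mul(-275, 61) = -16775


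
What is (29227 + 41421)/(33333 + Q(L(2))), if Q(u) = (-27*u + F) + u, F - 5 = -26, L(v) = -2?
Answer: 17662/8341 ≈ 2.1175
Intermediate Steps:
F = -21 (F = 5 - 26 = -21)
Q(u) = -21 - 26*u (Q(u) = (-27*u - 21) + u = (-21 - 27*u) + u = -21 - 26*u)
(29227 + 41421)/(33333 + Q(L(2))) = (29227 + 41421)/(33333 + (-21 - 26*(-2))) = 70648/(33333 + (-21 + 52)) = 70648/(33333 + 31) = 70648/33364 = 70648*(1/33364) = 17662/8341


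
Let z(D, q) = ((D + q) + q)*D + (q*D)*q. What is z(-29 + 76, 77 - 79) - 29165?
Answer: -26956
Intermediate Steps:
z(D, q) = D*q**2 + D*(D + 2*q) (z(D, q) = (D + 2*q)*D + (D*q)*q = D*(D + 2*q) + D*q**2 = D*q**2 + D*(D + 2*q))
z(-29 + 76, 77 - 79) - 29165 = (-29 + 76)*((-29 + 76) + (77 - 79)**2 + 2*(77 - 79)) - 29165 = 47*(47 + (-2)**2 + 2*(-2)) - 29165 = 47*(47 + 4 - 4) - 29165 = 47*47 - 29165 = 2209 - 29165 = -26956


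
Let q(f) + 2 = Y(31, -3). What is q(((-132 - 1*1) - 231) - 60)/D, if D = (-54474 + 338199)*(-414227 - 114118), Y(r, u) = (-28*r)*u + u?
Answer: -2599/149904685125 ≈ -1.7338e-8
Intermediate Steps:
Y(r, u) = u - 28*r*u (Y(r, u) = -28*r*u + u = u - 28*r*u)
q(f) = 2599 (q(f) = -2 - 3*(1 - 28*31) = -2 - 3*(1 - 868) = -2 - 3*(-867) = -2 + 2601 = 2599)
D = -149904685125 (D = 283725*(-528345) = -149904685125)
q(((-132 - 1*1) - 231) - 60)/D = 2599/(-149904685125) = 2599*(-1/149904685125) = -2599/149904685125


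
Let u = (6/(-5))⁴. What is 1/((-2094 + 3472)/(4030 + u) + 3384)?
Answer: 1260023/4264348457 ≈ 0.00029548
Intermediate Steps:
u = 1296/625 (u = (6*(-⅕))⁴ = (-6/5)⁴ = 1296/625 ≈ 2.0736)
1/((-2094 + 3472)/(4030 + u) + 3384) = 1/((-2094 + 3472)/(4030 + 1296/625) + 3384) = 1/(1378/(2520046/625) + 3384) = 1/(1378*(625/2520046) + 3384) = 1/(430625/1260023 + 3384) = 1/(4264348457/1260023) = 1260023/4264348457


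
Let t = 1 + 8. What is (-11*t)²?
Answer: 9801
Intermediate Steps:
t = 9
(-11*t)² = (-11*9)² = (-99)² = 9801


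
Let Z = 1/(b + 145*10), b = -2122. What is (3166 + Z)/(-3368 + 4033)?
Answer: 2127551/446880 ≈ 4.7609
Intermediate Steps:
Z = -1/672 (Z = 1/(-2122 + 145*10) = 1/(-2122 + 1450) = 1/(-672) = -1/672 ≈ -0.0014881)
(3166 + Z)/(-3368 + 4033) = (3166 - 1/672)/(-3368 + 4033) = (2127551/672)/665 = (2127551/672)*(1/665) = 2127551/446880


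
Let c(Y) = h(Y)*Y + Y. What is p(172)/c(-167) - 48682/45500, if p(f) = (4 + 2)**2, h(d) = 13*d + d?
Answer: -3166320713/2959615750 ≈ -1.0698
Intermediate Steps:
h(d) = 14*d
p(f) = 36 (p(f) = 6**2 = 36)
c(Y) = Y + 14*Y**2 (c(Y) = (14*Y)*Y + Y = 14*Y**2 + Y = Y + 14*Y**2)
p(172)/c(-167) - 48682/45500 = 36/((-167*(1 + 14*(-167)))) - 48682/45500 = 36/((-167*(1 - 2338))) - 48682*1/45500 = 36/((-167*(-2337))) - 24341/22750 = 36/390279 - 24341/22750 = 36*(1/390279) - 24341/22750 = 12/130093 - 24341/22750 = -3166320713/2959615750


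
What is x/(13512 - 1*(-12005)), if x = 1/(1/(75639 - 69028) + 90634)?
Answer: 6611/15289311145875 ≈ 4.3239e-10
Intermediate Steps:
x = 6611/599181375 (x = 1/(1/6611 + 90634) = 1/(599181375/6611) = 6611/599181375 ≈ 1.1033e-5)
x/(13512 - 1*(-12005)) = 6611/(599181375*(13512 - 1*(-12005))) = 6611/(599181375*(13512 + 12005)) = (6611/599181375)/25517 = (6611/599181375)*(1/25517) = 6611/15289311145875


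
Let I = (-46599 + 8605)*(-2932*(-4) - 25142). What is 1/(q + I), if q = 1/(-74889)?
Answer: 74889/38167292381723 ≈ 1.9621e-9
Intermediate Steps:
q = -1/74889 ≈ -1.3353e-5
I = 509651516 (I = -37994*(11728 - 25142) = -37994*(-13414) = 509651516)
1/(q + I) = 1/(-1/74889 + 509651516) = 1/(38167292381723/74889) = 74889/38167292381723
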